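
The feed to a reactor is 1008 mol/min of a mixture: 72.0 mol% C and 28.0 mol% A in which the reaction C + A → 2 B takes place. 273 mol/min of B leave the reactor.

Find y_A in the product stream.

For B: n = n₀ + 2ξ → 273 = 0 + 2ξ, giving ξ = 136.5 mol/min.
Outlet amounts (n = n₀ + ν ξ):
  C: 725.8 − 1(136.5) = 589.3
  A: 282.2 − 1(136.5) = 145.7
  B: 0 + 2(136.5) = 273
Total out = 1008 mol/min; y_A = 145.7 / 1008 = 0.1446.

0.145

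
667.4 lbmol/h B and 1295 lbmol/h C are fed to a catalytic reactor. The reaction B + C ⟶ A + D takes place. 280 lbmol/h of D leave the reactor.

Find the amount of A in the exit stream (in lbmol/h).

For D: n = n₀ + 1ξ → 280 = 0 + 1ξ, giving ξ = 280 lbmol/h.
Outlet amounts (n = n₀ + ν ξ):
  B: 667.4 − 1(280) = 387.4
  C: 1295 − 1(280) = 1015
  A: 0 + 1(280) = 280
  D: 0 + 1(280) = 280

280 lbmol/h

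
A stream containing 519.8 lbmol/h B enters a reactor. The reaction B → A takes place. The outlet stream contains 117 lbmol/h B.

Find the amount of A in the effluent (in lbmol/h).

403 lbmol/h

For B: n = n₀ − 1ξ → 117 = 519.8 − 1ξ, giving ξ = 402.8 lbmol/h.
Outlet amounts (n = n₀ + ν ξ):
  B: 519.8 − 1(402.8) = 117
  A: 0 + 1(402.8) = 402.8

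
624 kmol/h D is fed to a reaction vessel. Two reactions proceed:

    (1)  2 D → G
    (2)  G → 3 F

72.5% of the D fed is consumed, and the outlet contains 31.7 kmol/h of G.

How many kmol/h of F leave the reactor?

584 kmol/h

Conversion of D: D consumed = 2ξ₁ = 0.725 × 624 → ξ₁ = 226.2 kmol/h.
G balance: n_G = 0 + 1ξ₁ − 1ξ₂ = 31.7 → ξ₂ = (1·226.2 − 31.7)/1 = 194.5 kmol/h.
Outlet amounts (n = n₀ + Σ ν·ξ):
  D: 624 − 2(226.2) = 171.6
  G: 0 + 1(226.2) − 1(194.5) = 31.7
  F: 0 + 3(194.5) = 583.5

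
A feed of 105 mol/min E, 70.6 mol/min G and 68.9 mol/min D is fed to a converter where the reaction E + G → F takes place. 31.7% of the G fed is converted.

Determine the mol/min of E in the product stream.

G reacted = 0.317 × 70.6 = 22.38 mol/min; ν_G = −1, so ξ = 22.38/1 = 22.38 mol/min.
Outlet amounts (n = n₀ + ν ξ):
  E: 105 − 1(22.38) = 82.62
  G: 70.6 − 1(22.38) = 48.22
  F: 0 + 1(22.38) = 22.38
  D: 68.9 (inert)

82.6 mol/min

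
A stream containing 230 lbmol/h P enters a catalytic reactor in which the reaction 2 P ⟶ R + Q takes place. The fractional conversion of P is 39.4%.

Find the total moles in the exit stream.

230 lbmol/h

P reacted = 0.394 × 230 = 90.62 lbmol/h; ν_P = −2, so ξ = 90.62/2 = 45.31 lbmol/h.
Outlet amounts (n = n₀ + ν ξ):
  P: 230 − 2(45.31) = 139.4
  R: 0 + 1(45.31) = 45.31
  Q: 0 + 1(45.31) = 45.31
Total out = 139.4 + 45.31 + 45.31 = 230 lbmol/h.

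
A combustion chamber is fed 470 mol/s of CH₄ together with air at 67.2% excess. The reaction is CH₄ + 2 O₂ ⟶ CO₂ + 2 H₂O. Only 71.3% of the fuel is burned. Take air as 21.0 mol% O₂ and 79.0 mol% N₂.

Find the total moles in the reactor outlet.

Stoichiometric O₂ = 2 × 470 = 940 mol/s; O₂ fed = 940 × 1.672 = 1572 mol/s.
N₂ fed = 1572 × 79/21 = 5913 mol/s.
Fuel reacted = 0.713 × 470 → ξ = 335.1 mol/s.
Outlet (n = n₀ + ν ξ):
  CH₄: 470 − 1(335.1) = 134.9
  O₂: 1572 − 2(335.1) = 901.5
  N₂: 5913 (inert)
  CO₂: 0 + 1(335.1) = 335.1
  H₂O: 0 + 2(335.1) = 670.2
Total out = 134.9 + 901.5 + 5913 + 335.1 + 670.2 = 7954 mol/s.

7950 mol/s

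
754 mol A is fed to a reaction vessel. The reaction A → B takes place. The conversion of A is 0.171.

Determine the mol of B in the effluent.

129 mol

A reacted = 0.171 × 754 = 128.9 mol; ν_A = −1, so ξ = 128.9/1 = 128.9 mol.
Outlet amounts (n = n₀ + ν ξ):
  A: 754 − 1(128.9) = 625.1
  B: 0 + 1(128.9) = 128.9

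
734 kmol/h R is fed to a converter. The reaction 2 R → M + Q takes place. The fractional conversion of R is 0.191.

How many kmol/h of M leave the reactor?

70.1 kmol/h

R reacted = 0.191 × 734 = 140.2 kmol/h; ν_R = −2, so ξ = 140.2/2 = 70.1 kmol/h.
Outlet amounts (n = n₀ + ν ξ):
  R: 734 − 2(70.1) = 593.8
  M: 0 + 1(70.1) = 70.1
  Q: 0 + 1(70.1) = 70.1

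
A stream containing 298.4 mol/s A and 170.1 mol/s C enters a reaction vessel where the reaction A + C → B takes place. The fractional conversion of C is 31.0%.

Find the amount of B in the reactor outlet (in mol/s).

52.7 mol/s

C reacted = 0.31 × 170.1 = 52.73 mol/s; ν_C = −1, so ξ = 52.73/1 = 52.73 mol/s.
Outlet amounts (n = n₀ + ν ξ):
  A: 298.4 − 1(52.73) = 245.7
  C: 170.1 − 1(52.73) = 117.4
  B: 0 + 1(52.73) = 52.73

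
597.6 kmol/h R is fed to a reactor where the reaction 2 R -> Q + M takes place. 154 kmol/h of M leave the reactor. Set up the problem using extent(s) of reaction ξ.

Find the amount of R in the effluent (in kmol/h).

For M: n = n₀ + 1ξ → 154 = 0 + 1ξ, giving ξ = 154 kmol/h.
Outlet amounts (n = n₀ + ν ξ):
  R: 597.6 − 2(154) = 289.6
  Q: 0 + 1(154) = 154
  M: 0 + 1(154) = 154

290 kmol/h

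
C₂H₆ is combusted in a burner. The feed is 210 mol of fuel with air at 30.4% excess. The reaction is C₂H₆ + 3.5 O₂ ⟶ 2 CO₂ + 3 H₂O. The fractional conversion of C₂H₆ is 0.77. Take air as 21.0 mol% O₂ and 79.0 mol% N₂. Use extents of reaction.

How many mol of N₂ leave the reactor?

3610 mol

Stoichiometric O₂ = 3.5 × 210 = 735 mol; O₂ fed = 735 × 1.304 = 958.4 mol.
N₂ fed = 958.4 × 79/21 = 3606 mol.
Fuel reacted = 0.77 × 210 → ξ = 161.7 mol.
Outlet (n = n₀ + ν ξ):
  C₂H₆: 210 − 1(161.7) = 48.3
  O₂: 958.4 − 3.5(161.7) = 392.5
  N₂: 3606 (inert)
  CO₂: 0 + 2(161.7) = 323.4
  H₂O: 0 + 3(161.7) = 485.1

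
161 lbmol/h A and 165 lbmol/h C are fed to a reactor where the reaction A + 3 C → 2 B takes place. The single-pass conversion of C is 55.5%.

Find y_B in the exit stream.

0.23

C reacted = 0.555 × 165 = 91.58 lbmol/h; ν_C = −3, so ξ = 91.58/3 = 30.53 lbmol/h.
Outlet amounts (n = n₀ + ν ξ):
  A: 161 − 1(30.53) = 130.5
  C: 165 − 3(30.53) = 73.42
  B: 0 + 2(30.53) = 61.05
Total out = 264.9 lbmol/h; y_B = 61.05 / 264.9 = 0.2304.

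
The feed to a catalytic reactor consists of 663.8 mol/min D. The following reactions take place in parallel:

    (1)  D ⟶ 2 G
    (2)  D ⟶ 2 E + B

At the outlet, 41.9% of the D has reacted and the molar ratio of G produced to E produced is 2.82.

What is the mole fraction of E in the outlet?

0.144

Conversion of D: D consumed = 0.419 × 663.8 = 278.1 mol/min = 1ξ₁ + 1ξ₂.
Selectivity: 2ξ₁ / (2ξ₂) = 2.82 → ξ₁ = 2.82 ξ₂.
Substitute: (1·2.82 + 1) ξ₂ = 278.1 → ξ₂ = 72.81 mol/min, ξ₁ = 205.3 mol/min.
Outlet amounts (n = n₀ + Σ ν·ξ):
  D: 663.8 − 1(205.3) − 1(72.81) = 385.7
  G: 0 + 2(205.3) = 410.6
  E: 0 + 2(72.81) = 145.6
  B: 0 + 1(72.81) = 72.81
Total out = 1015 mol/min; y_E = 145.6 / 1015 = 0.1435.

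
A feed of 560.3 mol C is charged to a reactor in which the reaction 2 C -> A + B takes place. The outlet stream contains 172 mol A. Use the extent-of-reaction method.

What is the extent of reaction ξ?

ξ = 172 mol

For A: n = n₀ + 1ξ → 172 = 0 + 1ξ, giving ξ = 172 mol.
Outlet amounts (n = n₀ + ν ξ):
  C: 560.3 − 2(172) = 216.3
  A: 0 + 1(172) = 172
  B: 0 + 1(172) = 172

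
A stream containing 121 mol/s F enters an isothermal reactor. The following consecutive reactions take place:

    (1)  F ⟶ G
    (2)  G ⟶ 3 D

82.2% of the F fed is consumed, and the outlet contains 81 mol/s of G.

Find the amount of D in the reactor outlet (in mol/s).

55.4 mol/s

Conversion of F: F consumed = 1ξ₁ = 0.822 × 121 → ξ₁ = 99.46 mol/s.
G balance: n_G = 0 + 1ξ₁ − 1ξ₂ = 81 → ξ₂ = (1·99.46 − 81)/1 = 18.46 mol/s.
Outlet amounts (n = n₀ + Σ ν·ξ):
  F: 121 − 1(99.46) = 21.54
  G: 0 + 1(99.46) − 1(18.46) = 81
  D: 0 + 3(18.46) = 55.39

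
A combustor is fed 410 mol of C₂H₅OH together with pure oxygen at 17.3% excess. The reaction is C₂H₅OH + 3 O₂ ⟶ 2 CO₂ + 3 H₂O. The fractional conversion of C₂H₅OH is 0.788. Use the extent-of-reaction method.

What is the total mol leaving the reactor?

Stoichiometric O₂ = 3 × 410 = 1230 mol; O₂ fed = 1230 × 1.173 = 1443 mol.
Fuel reacted = 0.788 × 410 → ξ = 323.1 mol.
Outlet (n = n₀ + ν ξ):
  C₂H₅OH: 410 − 1(323.1) = 86.92
  O₂: 1443 − 3(323.1) = 473.5
  CO₂: 0 + 2(323.1) = 646.2
  H₂O: 0 + 3(323.1) = 969.2
Total out = 86.92 + 473.5 + 646.2 + 969.2 = 2176 mol.

2180 mol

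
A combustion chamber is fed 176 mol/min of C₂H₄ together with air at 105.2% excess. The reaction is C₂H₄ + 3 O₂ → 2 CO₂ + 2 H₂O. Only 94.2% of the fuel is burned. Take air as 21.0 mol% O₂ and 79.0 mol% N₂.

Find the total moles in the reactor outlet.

Stoichiometric O₂ = 3 × 176 = 528 mol/min; O₂ fed = 528 × 2.052 = 1083 mol/min.
N₂ fed = 1083 × 79/21 = 4076 mol/min.
Fuel reacted = 0.942 × 176 → ξ = 165.8 mol/min.
Outlet (n = n₀ + ν ξ):
  C₂H₄: 176 − 1(165.8) = 10.21
  O₂: 1083 − 3(165.8) = 586.1
  N₂: 4076 (inert)
  CO₂: 0 + 2(165.8) = 331.6
  H₂O: 0 + 2(165.8) = 331.6
Total out = 10.21 + 586.1 + 4076 + 331.6 + 331.6 = 5335 mol/min.

5340 mol/min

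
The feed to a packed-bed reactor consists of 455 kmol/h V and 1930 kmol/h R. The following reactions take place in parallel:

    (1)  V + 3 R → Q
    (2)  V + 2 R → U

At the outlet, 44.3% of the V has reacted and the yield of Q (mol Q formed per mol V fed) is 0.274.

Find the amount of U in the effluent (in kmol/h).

Yield of Q: 1ξ₁ / 455 = 0.274 → ξ₁ = 124.7 kmol/h.
Conversion of V: 1ξ₁ + 1ξ₂ = 0.443 × 455 = 201.6 → ξ₂ = 76.89 kmol/h.
Outlet amounts (n = n₀ + Σ ν·ξ):
  V: 455 − 1(124.7) − 1(76.89) = 253.4
  R: 1930 − 3(124.7) − 2(76.89) = 1402
  Q: 0 + 1(124.7) = 124.7
  U: 0 + 1(76.89) = 76.89

76.9 kmol/h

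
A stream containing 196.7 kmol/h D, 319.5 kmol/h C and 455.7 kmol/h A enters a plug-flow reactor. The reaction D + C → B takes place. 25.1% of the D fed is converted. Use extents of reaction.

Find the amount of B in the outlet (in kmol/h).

49.4 kmol/h

D reacted = 0.251 × 196.7 = 49.37 kmol/h; ν_D = −1, so ξ = 49.37/1 = 49.37 kmol/h.
Outlet amounts (n = n₀ + ν ξ):
  D: 196.7 − 1(49.37) = 147.3
  C: 319.5 − 1(49.37) = 270.1
  B: 0 + 1(49.37) = 49.37
  A: 455.7 (inert)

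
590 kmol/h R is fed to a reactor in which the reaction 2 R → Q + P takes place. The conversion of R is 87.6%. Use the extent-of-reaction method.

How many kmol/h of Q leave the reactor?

R reacted = 0.876 × 590 = 516.8 kmol/h; ν_R = −2, so ξ = 516.8/2 = 258.4 kmol/h.
Outlet amounts (n = n₀ + ν ξ):
  R: 590 − 2(258.4) = 73.16
  Q: 0 + 1(258.4) = 258.4
  P: 0 + 1(258.4) = 258.4

258 kmol/h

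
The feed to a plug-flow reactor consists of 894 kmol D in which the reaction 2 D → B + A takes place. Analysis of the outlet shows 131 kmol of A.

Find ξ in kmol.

For A: n = n₀ + 1ξ → 131 = 0 + 1ξ, giving ξ = 131 kmol.
Outlet amounts (n = n₀ + ν ξ):
  D: 894 − 2(131) = 632
  B: 0 + 1(131) = 131
  A: 0 + 1(131) = 131

ξ = 131 kmol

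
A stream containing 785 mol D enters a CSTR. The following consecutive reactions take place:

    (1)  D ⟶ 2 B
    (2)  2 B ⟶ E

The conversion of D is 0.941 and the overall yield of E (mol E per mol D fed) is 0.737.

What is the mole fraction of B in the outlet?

0.339

Conversion of D: D consumed = 1ξ₁ = 0.941 × 785 → ξ₁ = 738.7 mol.
Yield of E: 1ξ₂ / 785 = 0.737 → ξ₂ = 578.5 mol.
Outlet amounts (n = n₀ + Σ ν·ξ):
  D: 785 − 1(738.7) = 46.32
  B: 0 + 2(738.7) − 2(578.5) = 320.3
  E: 0 + 1(578.5) = 578.5
Total out = 945.1 mol; y_B = 320.3 / 945.1 = 0.3389.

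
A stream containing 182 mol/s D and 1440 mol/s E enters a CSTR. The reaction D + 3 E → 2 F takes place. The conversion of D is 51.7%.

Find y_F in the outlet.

0.131

D reacted = 0.517 × 182 = 94.09 mol/s; ν_D = −1, so ξ = 94.09/1 = 94.09 mol/s.
Outlet amounts (n = n₀ + ν ξ):
  D: 182 − 1(94.09) = 87.91
  E: 1440 − 3(94.09) = 1158
  F: 0 + 2(94.09) = 188.2
Total out = 1434 mol/s; y_F = 188.2 / 1434 = 0.1313.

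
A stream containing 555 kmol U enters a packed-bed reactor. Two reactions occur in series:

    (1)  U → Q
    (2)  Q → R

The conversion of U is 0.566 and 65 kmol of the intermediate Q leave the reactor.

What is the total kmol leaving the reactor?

Conversion of U: U consumed = 1ξ₁ = 0.566 × 555 → ξ₁ = 314.1 kmol.
Q balance: n_Q = 0 + 1ξ₁ − 1ξ₂ = 65 → ξ₂ = (1·314.1 − 65)/1 = 249.1 kmol.
Outlet amounts (n = n₀ + Σ ν·ξ):
  U: 555 − 1(314.1) = 240.9
  Q: 0 + 1(314.1) − 1(249.1) = 65
  R: 0 + 1(249.1) = 249.1
Total out = 240.9 + 65 + 249.1 = 555 kmol.

555 kmol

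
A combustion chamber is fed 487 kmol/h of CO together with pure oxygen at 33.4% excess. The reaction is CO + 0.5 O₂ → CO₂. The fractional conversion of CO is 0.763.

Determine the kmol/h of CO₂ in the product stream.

372 kmol/h

Stoichiometric O₂ = 0.5 × 487 = 243.5 kmol/h; O₂ fed = 243.5 × 1.334 = 324.8 kmol/h.
Fuel reacted = 0.763 × 487 → ξ = 371.6 kmol/h.
Outlet (n = n₀ + ν ξ):
  CO: 487 − 1(371.6) = 115.4
  O₂: 324.8 − 0.5(371.6) = 139
  CO₂: 0 + 1(371.6) = 371.6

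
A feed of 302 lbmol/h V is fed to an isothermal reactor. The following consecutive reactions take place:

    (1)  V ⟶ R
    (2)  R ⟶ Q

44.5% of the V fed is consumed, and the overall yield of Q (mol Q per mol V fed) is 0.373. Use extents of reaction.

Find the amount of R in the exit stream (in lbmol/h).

21.7 lbmol/h

Conversion of V: V consumed = 1ξ₁ = 0.445 × 302 → ξ₁ = 134.4 lbmol/h.
Yield of Q: 1ξ₂ / 302 = 0.373 → ξ₂ = 112.6 lbmol/h.
Outlet amounts (n = n₀ + Σ ν·ξ):
  V: 302 − 1(134.4) = 167.6
  R: 0 + 1(134.4) − 1(112.6) = 21.74
  Q: 0 + 1(112.6) = 112.6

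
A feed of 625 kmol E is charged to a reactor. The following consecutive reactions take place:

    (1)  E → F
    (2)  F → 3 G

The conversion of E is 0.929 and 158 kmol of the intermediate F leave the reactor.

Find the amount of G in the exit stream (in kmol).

Conversion of E: E consumed = 1ξ₁ = 0.929 × 625 → ξ₁ = 580.6 kmol.
F balance: n_F = 0 + 1ξ₁ − 1ξ₂ = 158 → ξ₂ = (1·580.6 − 158)/1 = 422.6 kmol.
Outlet amounts (n = n₀ + Σ ν·ξ):
  E: 625 − 1(580.6) = 44.38
  F: 0 + 1(580.6) − 1(422.6) = 158
  G: 0 + 3(422.6) = 1268

1270 kmol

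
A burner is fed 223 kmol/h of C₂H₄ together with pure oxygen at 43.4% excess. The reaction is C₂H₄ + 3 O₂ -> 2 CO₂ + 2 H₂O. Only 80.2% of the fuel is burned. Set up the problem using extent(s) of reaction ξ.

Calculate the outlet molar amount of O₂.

Stoichiometric O₂ = 3 × 223 = 669 kmol/h; O₂ fed = 669 × 1.434 = 959.3 kmol/h.
Fuel reacted = 0.802 × 223 → ξ = 178.8 kmol/h.
Outlet (n = n₀ + ν ξ):
  C₂H₄: 223 − 1(178.8) = 44.15
  O₂: 959.3 − 3(178.8) = 422.8
  CO₂: 0 + 2(178.8) = 357.7
  H₂O: 0 + 2(178.8) = 357.7

423 kmol/h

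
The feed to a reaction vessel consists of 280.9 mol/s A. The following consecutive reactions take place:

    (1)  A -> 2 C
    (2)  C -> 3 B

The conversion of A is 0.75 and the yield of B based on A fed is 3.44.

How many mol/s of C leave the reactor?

Conversion of A: A consumed = 1ξ₁ = 0.75 × 280.9 → ξ₁ = 210.7 mol/s.
Yield of B: 3ξ₂ / 280.9 = 3.44 → ξ₂ = 322.1 mol/s.
Outlet amounts (n = n₀ + Σ ν·ξ):
  A: 280.9 − 1(210.7) = 70.22
  C: 0 + 2(210.7) − 1(322.1) = 99.25
  B: 0 + 3(322.1) = 966.3

99.3 mol/s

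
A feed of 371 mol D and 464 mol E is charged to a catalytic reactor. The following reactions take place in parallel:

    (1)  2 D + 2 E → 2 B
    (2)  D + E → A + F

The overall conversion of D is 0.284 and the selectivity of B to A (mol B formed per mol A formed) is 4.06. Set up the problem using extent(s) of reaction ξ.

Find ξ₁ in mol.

ξ₁ = 42.3 mol

Conversion of D: D consumed = 0.284 × 371 = 105.4 mol = 2ξ₁ + 1ξ₂.
Selectivity: 2ξ₁ / (1ξ₂) = 4.06 → ξ₁ = 2.03 ξ₂.
Substitute: (2·2.03 + 1) ξ₂ = 105.4 → ξ₂ = 20.82 mol, ξ₁ = 42.27 mol.
Outlet amounts (n = n₀ + Σ ν·ξ):
  D: 371 − 2(42.27) − 1(20.82) = 265.6
  E: 464 − 2(42.27) − 1(20.82) = 358.6
  B: 0 + 2(42.27) = 84.54
  A: 0 + 1(20.82) = 20.82
  F: 0 + 1(20.82) = 20.82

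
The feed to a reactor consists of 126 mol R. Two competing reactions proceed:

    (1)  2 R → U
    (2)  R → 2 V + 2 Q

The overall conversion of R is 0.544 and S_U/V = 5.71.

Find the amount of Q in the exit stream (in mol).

Conversion of R: R consumed = 0.544 × 126 = 68.54 mol = 2ξ₁ + 1ξ₂.
Selectivity: 1ξ₁ / (2ξ₂) = 5.71 → ξ₁ = 11.42 ξ₂.
Substitute: (2·11.42 + 1) ξ₂ = 68.54 → ξ₂ = 2.875 mol, ξ₁ = 32.83 mol.
Outlet amounts (n = n₀ + Σ ν·ξ):
  R: 126 − 2(32.83) − 1(2.875) = 57.46
  U: 0 + 1(32.83) = 32.83
  V: 0 + 2(2.875) = 5.75
  Q: 0 + 2(2.875) = 5.75

5.75 mol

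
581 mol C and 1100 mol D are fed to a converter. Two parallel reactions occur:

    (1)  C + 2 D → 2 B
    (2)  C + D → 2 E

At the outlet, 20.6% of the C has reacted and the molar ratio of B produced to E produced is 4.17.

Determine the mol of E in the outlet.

46.3 mol

Conversion of C: C consumed = 0.206 × 581 = 119.7 mol = 1ξ₁ + 1ξ₂.
Selectivity: 2ξ₁ / (2ξ₂) = 4.17 → ξ₁ = 4.17 ξ₂.
Substitute: (1·4.17 + 1) ξ₂ = 119.7 → ξ₂ = 23.15 mol, ξ₁ = 96.54 mol.
Outlet amounts (n = n₀ + Σ ν·ξ):
  C: 581 − 1(96.54) − 1(23.15) = 461.3
  D: 1100 − 2(96.54) − 1(23.15) = 883.8
  B: 0 + 2(96.54) = 193.1
  E: 0 + 2(23.15) = 46.3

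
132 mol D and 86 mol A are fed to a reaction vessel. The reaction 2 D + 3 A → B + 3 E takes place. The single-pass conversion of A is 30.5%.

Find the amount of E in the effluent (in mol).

26.2 mol

A reacted = 0.305 × 86 = 26.23 mol; ν_A = −3, so ξ = 26.23/3 = 8.743 mol.
Outlet amounts (n = n₀ + ν ξ):
  D: 132 − 2(8.743) = 114.5
  A: 86 − 3(8.743) = 59.77
  B: 0 + 1(8.743) = 8.743
  E: 0 + 3(8.743) = 26.23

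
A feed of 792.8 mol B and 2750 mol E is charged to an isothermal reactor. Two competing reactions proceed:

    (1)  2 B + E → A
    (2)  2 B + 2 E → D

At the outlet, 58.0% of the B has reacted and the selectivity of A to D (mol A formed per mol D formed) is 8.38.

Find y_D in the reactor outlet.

Conversion of B: B consumed = 0.58 × 792.8 = 459.8 mol = 2ξ₁ + 2ξ₂.
Selectivity: 1ξ₁ / (1ξ₂) = 8.38 → ξ₁ = 8.38 ξ₂.
Substitute: (2·8.38 + 2) ξ₂ = 459.8 → ξ₂ = 24.51 mol, ξ₁ = 205.4 mol.
Outlet amounts (n = n₀ + Σ ν·ξ):
  B: 792.8 − 2(205.4) − 2(24.51) = 333
  E: 2750 − 1(205.4) − 2(24.51) = 2496
  A: 0 + 1(205.4) = 205.4
  D: 0 + 1(24.51) = 24.51
Total out = 3058 mol; y_D = 24.51 / 3058 = 0.008014.

0.00801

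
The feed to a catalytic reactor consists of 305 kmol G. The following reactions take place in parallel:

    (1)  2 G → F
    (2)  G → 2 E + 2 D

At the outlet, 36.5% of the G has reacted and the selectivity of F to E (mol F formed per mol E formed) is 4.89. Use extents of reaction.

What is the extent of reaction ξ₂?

Conversion of G: G consumed = 0.365 × 305 = 111.3 kmol = 2ξ₁ + 1ξ₂.
Selectivity: 1ξ₁ / (2ξ₂) = 4.89 → ξ₁ = 9.78 ξ₂.
Substitute: (2·9.78 + 1) ξ₂ = 111.3 → ξ₂ = 5.415 kmol, ξ₁ = 52.96 kmol.
Outlet amounts (n = n₀ + Σ ν·ξ):
  G: 305 − 2(52.96) − 1(5.415) = 193.7
  F: 0 + 1(52.96) = 52.96
  E: 0 + 2(5.415) = 10.83
  D: 0 + 2(5.415) = 10.83

ξ₂ = 5.41 kmol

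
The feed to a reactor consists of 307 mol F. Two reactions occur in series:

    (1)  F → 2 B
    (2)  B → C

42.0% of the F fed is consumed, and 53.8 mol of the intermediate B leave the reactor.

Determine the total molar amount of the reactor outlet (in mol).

Conversion of F: F consumed = 1ξ₁ = 0.42 × 307 → ξ₁ = 128.9 mol.
B balance: n_B = 0 + 2ξ₁ − 1ξ₂ = 53.8 → ξ₂ = (2·128.9 − 53.8)/1 = 204.1 mol.
Outlet amounts (n = n₀ + Σ ν·ξ):
  F: 307 − 1(128.9) = 178.1
  B: 0 + 2(128.9) − 1(204.1) = 53.8
  C: 0 + 1(204.1) = 204.1
Total out = 178.1 + 53.8 + 204.1 = 435.9 mol.

436 mol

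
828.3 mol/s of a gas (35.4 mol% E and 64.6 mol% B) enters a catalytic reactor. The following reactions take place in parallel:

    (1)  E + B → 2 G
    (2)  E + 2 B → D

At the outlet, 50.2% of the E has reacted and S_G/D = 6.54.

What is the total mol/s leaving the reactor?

759 mol/s

Conversion of E: E consumed = 0.502 × 293.2 = 147.2 mol/s = 1ξ₁ + 1ξ₂.
Selectivity: 2ξ₁ / (1ξ₂) = 6.54 → ξ₁ = 3.27 ξ₂.
Substitute: (1·3.27 + 1) ξ₂ = 147.2 → ξ₂ = 34.47 mol/s, ξ₁ = 112.7 mol/s.
Outlet amounts (n = n₀ + Σ ν·ξ):
  E: 293.2 − 1(112.7) − 1(34.47) = 146
  B: 535.1 − 1(112.7) − 2(34.47) = 353.4
  G: 0 + 2(112.7) = 225.4
  D: 0 + 1(34.47) = 34.47
Total out = 146 + 353.4 + 225.4 + 34.47 = 759.4 mol/s.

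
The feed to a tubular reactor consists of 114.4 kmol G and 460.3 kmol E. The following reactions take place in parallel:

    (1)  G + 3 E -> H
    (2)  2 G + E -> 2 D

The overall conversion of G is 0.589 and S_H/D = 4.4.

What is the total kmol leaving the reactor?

Conversion of G: G consumed = 0.589 × 114.4 = 67.38 kmol = 1ξ₁ + 2ξ₂.
Selectivity: 1ξ₁ / (2ξ₂) = 4.4 → ξ₁ = 8.8 ξ₂.
Substitute: (1·8.8 + 2) ξ₂ = 67.38 → ξ₂ = 6.239 kmol, ξ₁ = 54.9 kmol.
Outlet amounts (n = n₀ + Σ ν·ξ):
  G: 114.4 − 1(54.9) − 2(6.239) = 47.02
  E: 460.3 − 3(54.9) − 1(6.239) = 289.4
  H: 0 + 1(54.9) = 54.9
  D: 0 + 2(6.239) = 12.48
Total out = 47.02 + 289.4 + 54.9 + 12.48 = 403.8 kmol.

404 kmol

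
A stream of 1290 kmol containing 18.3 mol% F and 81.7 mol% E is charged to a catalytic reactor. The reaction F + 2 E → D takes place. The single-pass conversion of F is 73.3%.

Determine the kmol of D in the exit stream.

173 kmol

F reacted = 0.733 × 236.1 = 173 kmol; ν_F = −1, so ξ = 173/1 = 173 kmol.
Outlet amounts (n = n₀ + ν ξ):
  F: 236.1 − 1(173) = 63.03
  E: 1054 − 2(173) = 707.9
  D: 0 + 1(173) = 173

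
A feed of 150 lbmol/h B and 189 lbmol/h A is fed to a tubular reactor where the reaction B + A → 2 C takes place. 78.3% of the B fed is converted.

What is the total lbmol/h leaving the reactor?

B reacted = 0.783 × 150 = 117.5 lbmol/h; ν_B = −1, so ξ = 117.5/1 = 117.5 lbmol/h.
Outlet amounts (n = n₀ + ν ξ):
  B: 150 − 1(117.5) = 32.55
  A: 189 − 1(117.5) = 71.55
  C: 0 + 2(117.5) = 234.9
Total out = 32.55 + 71.55 + 234.9 = 339 lbmol/h.

339 lbmol/h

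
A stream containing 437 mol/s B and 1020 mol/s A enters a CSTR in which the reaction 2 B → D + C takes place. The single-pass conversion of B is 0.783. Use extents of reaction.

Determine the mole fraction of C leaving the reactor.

0.117

B reacted = 0.783 × 437 = 342.2 mol/s; ν_B = −2, so ξ = 342.2/2 = 171.1 mol/s.
Outlet amounts (n = n₀ + ν ξ):
  B: 437 − 2(171.1) = 94.83
  D: 0 + 1(171.1) = 171.1
  C: 0 + 1(171.1) = 171.1
  A: 1020 (inert)
Total out = 1457 mol/s; y_C = 171.1 / 1457 = 0.1174.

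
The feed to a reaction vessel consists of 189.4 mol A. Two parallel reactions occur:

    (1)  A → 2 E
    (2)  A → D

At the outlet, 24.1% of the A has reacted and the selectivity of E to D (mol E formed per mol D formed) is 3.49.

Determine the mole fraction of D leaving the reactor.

0.0761

Conversion of A: A consumed = 0.241 × 189.4 = 45.65 mol = 1ξ₁ + 1ξ₂.
Selectivity: 2ξ₁ / (1ξ₂) = 3.49 → ξ₁ = 1.745 ξ₂.
Substitute: (1·1.745 + 1) ξ₂ = 45.65 → ξ₂ = 16.63 mol, ξ₁ = 29.02 mol.
Outlet amounts (n = n₀ + Σ ν·ξ):
  A: 189.4 − 1(29.02) − 1(16.63) = 143.8
  E: 0 + 2(29.02) = 58.03
  D: 0 + 1(16.63) = 16.63
Total out = 218.4 mol; y_D = 16.63 / 218.4 = 0.07613.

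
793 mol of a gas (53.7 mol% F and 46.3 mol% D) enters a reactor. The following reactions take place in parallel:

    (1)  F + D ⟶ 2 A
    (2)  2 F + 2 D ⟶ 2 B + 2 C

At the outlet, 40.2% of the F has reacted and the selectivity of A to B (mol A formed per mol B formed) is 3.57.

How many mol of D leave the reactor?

196 mol

Conversion of F: F consumed = 0.402 × 425.8 = 171.2 mol = 1ξ₁ + 2ξ₂.
Selectivity: 2ξ₁ / (2ξ₂) = 3.57 → ξ₁ = 3.57 ξ₂.
Substitute: (1·3.57 + 2) ξ₂ = 171.2 → ξ₂ = 30.73 mol, ξ₁ = 109.7 mol.
Outlet amounts (n = n₀ + Σ ν·ξ):
  F: 425.8 − 1(109.7) − 2(30.73) = 254.7
  D: 367.2 − 1(109.7) − 2(30.73) = 196
  A: 0 + 2(109.7) = 219.4
  B: 0 + 2(30.73) = 61.47
  C: 0 + 2(30.73) = 61.47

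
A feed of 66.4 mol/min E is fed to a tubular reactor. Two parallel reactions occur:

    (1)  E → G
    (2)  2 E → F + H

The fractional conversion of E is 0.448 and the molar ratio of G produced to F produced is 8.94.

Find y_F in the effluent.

0.041

Conversion of E: E consumed = 0.448 × 66.4 = 29.75 mol/min = 1ξ₁ + 2ξ₂.
Selectivity: 1ξ₁ / (1ξ₂) = 8.94 → ξ₁ = 8.94 ξ₂.
Substitute: (1·8.94 + 2) ξ₂ = 29.75 → ξ₂ = 2.719 mol/min, ξ₁ = 24.31 mol/min.
Outlet amounts (n = n₀ + Σ ν·ξ):
  E: 66.4 − 1(24.31) − 2(2.719) = 36.65
  G: 0 + 1(24.31) = 24.31
  F: 0 + 1(2.719) = 2.719
  H: 0 + 1(2.719) = 2.719
Total out = 66.4 mol/min; y_F = 2.719 / 66.4 = 0.04095.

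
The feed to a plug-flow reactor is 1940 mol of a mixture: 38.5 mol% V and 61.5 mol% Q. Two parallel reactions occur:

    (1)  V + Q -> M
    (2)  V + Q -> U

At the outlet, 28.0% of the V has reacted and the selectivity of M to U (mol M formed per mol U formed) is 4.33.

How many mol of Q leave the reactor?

Conversion of V: V consumed = 0.28 × 746.9 = 209.1 mol = 1ξ₁ + 1ξ₂.
Selectivity: 1ξ₁ / (1ξ₂) = 4.33 → ξ₁ = 4.33 ξ₂.
Substitute: (1·4.33 + 1) ξ₂ = 209.1 → ξ₂ = 39.24 mol, ξ₁ = 169.9 mol.
Outlet amounts (n = n₀ + Σ ν·ξ):
  V: 746.9 − 1(169.9) − 1(39.24) = 537.8
  Q: 1193 − 1(169.9) − 1(39.24) = 984
  M: 0 + 1(169.9) = 169.9
  U: 0 + 1(39.24) = 39.24

984 mol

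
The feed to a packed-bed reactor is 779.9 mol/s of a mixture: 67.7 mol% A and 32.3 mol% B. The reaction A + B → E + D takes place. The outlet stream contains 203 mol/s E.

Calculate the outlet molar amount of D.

203 mol/s

For E: n = n₀ + 1ξ → 203 = 0 + 1ξ, giving ξ = 203 mol/s.
Outlet amounts (n = n₀ + ν ξ):
  A: 528 − 1(203) = 325
  B: 251.9 − 1(203) = 48.91
  E: 0 + 1(203) = 203
  D: 0 + 1(203) = 203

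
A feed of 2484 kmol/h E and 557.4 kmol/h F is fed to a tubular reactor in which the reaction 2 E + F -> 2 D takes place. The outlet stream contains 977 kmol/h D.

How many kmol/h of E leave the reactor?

For D: n = n₀ + 2ξ → 977 = 0 + 2ξ, giving ξ = 488.5 kmol/h.
Outlet amounts (n = n₀ + ν ξ):
  E: 2484 − 2(488.5) = 1507
  F: 557.4 − 1(488.5) = 68.9
  D: 0 + 2(488.5) = 977

1510 kmol/h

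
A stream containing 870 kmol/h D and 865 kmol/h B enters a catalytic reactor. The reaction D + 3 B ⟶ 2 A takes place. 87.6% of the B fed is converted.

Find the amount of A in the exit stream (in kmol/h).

505 kmol/h

B reacted = 0.876 × 865 = 757.7 kmol/h; ν_B = −3, so ξ = 757.7/3 = 252.6 kmol/h.
Outlet amounts (n = n₀ + ν ξ):
  D: 870 − 1(252.6) = 617.4
  B: 865 − 3(252.6) = 107.3
  A: 0 + 2(252.6) = 505.2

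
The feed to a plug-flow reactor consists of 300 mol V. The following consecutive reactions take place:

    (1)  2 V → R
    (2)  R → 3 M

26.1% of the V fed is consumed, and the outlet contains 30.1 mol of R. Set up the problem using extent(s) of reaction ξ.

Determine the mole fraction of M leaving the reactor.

Conversion of V: V consumed = 2ξ₁ = 0.261 × 300 → ξ₁ = 39.15 mol.
R balance: n_R = 0 + 1ξ₁ − 1ξ₂ = 30.1 → ξ₂ = (1·39.15 − 30.1)/1 = 9.05 mol.
Outlet amounts (n = n₀ + Σ ν·ξ):
  V: 300 − 2(39.15) = 221.7
  R: 0 + 1(39.15) − 1(9.05) = 30.1
  M: 0 + 3(9.05) = 27.15
Total out = 278.9 mol; y_M = 27.15 / 278.9 = 0.09733.

0.0973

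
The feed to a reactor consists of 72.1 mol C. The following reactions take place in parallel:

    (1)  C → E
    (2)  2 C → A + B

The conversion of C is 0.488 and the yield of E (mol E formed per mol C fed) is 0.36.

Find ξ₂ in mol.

Yield of E: 1ξ₁ / 72.1 = 0.36 → ξ₁ = 25.96 mol.
Conversion of C: 1ξ₁ + 2ξ₂ = 0.488 × 72.1 = 35.18 → ξ₂ = 4.614 mol.
Outlet amounts (n = n₀ + Σ ν·ξ):
  C: 72.1 − 1(25.96) − 2(4.614) = 36.92
  E: 0 + 1(25.96) = 25.96
  A: 0 + 1(4.614) = 4.614
  B: 0 + 1(4.614) = 4.614

ξ₂ = 4.61 mol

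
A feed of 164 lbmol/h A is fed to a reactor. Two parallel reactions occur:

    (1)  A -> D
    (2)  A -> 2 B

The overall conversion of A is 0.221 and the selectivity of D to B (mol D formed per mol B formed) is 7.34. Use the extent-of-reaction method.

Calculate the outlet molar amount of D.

33.9 lbmol/h

Conversion of A: A consumed = 0.221 × 164 = 36.24 lbmol/h = 1ξ₁ + 1ξ₂.
Selectivity: 1ξ₁ / (2ξ₂) = 7.34 → ξ₁ = 14.68 ξ₂.
Substitute: (1·14.68 + 1) ξ₂ = 36.24 → ξ₂ = 2.311 lbmol/h, ξ₁ = 33.93 lbmol/h.
Outlet amounts (n = n₀ + Σ ν·ξ):
  A: 164 − 1(33.93) − 1(2.311) = 127.8
  D: 0 + 1(33.93) = 33.93
  B: 0 + 2(2.311) = 4.623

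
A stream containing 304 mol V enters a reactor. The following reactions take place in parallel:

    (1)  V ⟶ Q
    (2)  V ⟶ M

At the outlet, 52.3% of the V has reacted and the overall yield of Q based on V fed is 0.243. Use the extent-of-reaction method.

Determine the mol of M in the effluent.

Yield of Q: 1ξ₁ / 304 = 0.243 → ξ₁ = 73.87 mol.
Conversion of V: 1ξ₁ + 1ξ₂ = 0.523 × 304 = 159 → ξ₂ = 85.12 mol.
Outlet amounts (n = n₀ + Σ ν·ξ):
  V: 304 − 1(73.87) − 1(85.12) = 145
  Q: 0 + 1(73.87) = 73.87
  M: 0 + 1(85.12) = 85.12

85.1 mol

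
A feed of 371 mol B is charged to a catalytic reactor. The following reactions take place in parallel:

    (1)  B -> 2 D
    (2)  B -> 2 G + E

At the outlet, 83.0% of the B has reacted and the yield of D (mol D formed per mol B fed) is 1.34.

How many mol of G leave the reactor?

Yield of D: 2ξ₁ / 371 = 1.34 → ξ₁ = 248.6 mol.
Conversion of B: 1ξ₁ + 1ξ₂ = 0.83 × 371 = 307.9 → ξ₂ = 59.36 mol.
Outlet amounts (n = n₀ + Σ ν·ξ):
  B: 371 − 1(248.6) − 1(59.36) = 63.07
  D: 0 + 2(248.6) = 497.1
  G: 0 + 2(59.36) = 118.7
  E: 0 + 1(59.36) = 59.36

119 mol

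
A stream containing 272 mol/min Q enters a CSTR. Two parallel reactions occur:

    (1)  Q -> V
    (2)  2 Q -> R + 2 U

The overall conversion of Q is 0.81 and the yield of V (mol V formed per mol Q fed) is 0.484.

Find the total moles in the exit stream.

316 mol/min

Yield of V: 1ξ₁ / 272 = 0.484 → ξ₁ = 131.6 mol/min.
Conversion of Q: 1ξ₁ + 2ξ₂ = 0.81 × 272 = 220.3 → ξ₂ = 44.34 mol/min.
Outlet amounts (n = n₀ + Σ ν·ξ):
  Q: 272 − 1(131.6) − 2(44.34) = 51.68
  V: 0 + 1(131.6) = 131.6
  R: 0 + 1(44.34) = 44.34
  U: 0 + 2(44.34) = 88.67
Total out = 51.68 + 131.6 + 44.34 + 88.67 = 316.3 mol/min.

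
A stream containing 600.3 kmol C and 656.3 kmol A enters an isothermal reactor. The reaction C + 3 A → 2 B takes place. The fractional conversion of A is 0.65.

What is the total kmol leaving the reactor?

972 kmol

A reacted = 0.65 × 656.3 = 426.6 kmol; ν_A = −3, so ξ = 426.6/3 = 142.2 kmol.
Outlet amounts (n = n₀ + ν ξ):
  C: 600.3 − 1(142.2) = 458.1
  A: 656.3 − 3(142.2) = 229.7
  B: 0 + 2(142.2) = 284.4
Total out = 458.1 + 229.7 + 284.4 = 972.2 kmol.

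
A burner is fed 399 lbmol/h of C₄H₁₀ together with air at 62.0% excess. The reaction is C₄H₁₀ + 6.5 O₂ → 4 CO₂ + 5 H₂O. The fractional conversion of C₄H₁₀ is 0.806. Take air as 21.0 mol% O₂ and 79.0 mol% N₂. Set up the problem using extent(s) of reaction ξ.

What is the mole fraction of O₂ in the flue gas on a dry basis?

Stoichiometric O₂ = 6.5 × 399 = 2594 lbmol/h; O₂ fed = 2594 × 1.620 = 4201 lbmol/h.
N₂ fed = 4201 × 79/21 = 15810 lbmol/h.
Fuel reacted = 0.806 × 399 → ξ = 321.6 lbmol/h.
Outlet (n = n₀ + ν ξ):
  C₄H₁₀: 399 − 1(321.6) = 77.41
  O₂: 4201 − 6.5(321.6) = 2111
  N₂: 15810 (inert)
  CO₂: 0 + 4(321.6) = 1286
  H₂O: 0 + 5(321.6) = 1608
Dry total = 19280 lbmol/h; y_O₂ (dry) = 2111 / 19280 = 0.1095.

0.109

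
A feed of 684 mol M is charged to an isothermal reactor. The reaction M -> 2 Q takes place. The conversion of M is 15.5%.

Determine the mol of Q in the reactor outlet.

212 mol

M reacted = 0.155 × 684 = 106 mol; ν_M = −1, so ξ = 106/1 = 106 mol.
Outlet amounts (n = n₀ + ν ξ):
  M: 684 − 1(106) = 578
  Q: 0 + 2(106) = 212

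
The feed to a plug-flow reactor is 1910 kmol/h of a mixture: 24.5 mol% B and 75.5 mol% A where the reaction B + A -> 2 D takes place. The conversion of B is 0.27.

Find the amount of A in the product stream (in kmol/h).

B reacted = 0.27 × 467.9 = 126.3 kmol/h; ν_B = −1, so ξ = 126.3/1 = 126.3 kmol/h.
Outlet amounts (n = n₀ + ν ξ):
  B: 467.9 − 1(126.3) = 341.6
  A: 1442 − 1(126.3) = 1316
  D: 0 + 2(126.3) = 252.7

1320 kmol/h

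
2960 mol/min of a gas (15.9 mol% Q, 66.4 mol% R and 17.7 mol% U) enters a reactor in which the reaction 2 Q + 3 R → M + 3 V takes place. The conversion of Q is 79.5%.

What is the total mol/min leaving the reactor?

Q reacted = 0.795 × 470.6 = 374.2 mol/min; ν_Q = −2, so ξ = 374.2/2 = 187.1 mol/min.
Outlet amounts (n = n₀ + ν ξ):
  Q: 470.6 − 2(187.1) = 96.48
  R: 1965 − 3(187.1) = 1404
  M: 0 + 1(187.1) = 187.1
  V: 0 + 3(187.1) = 561.2
  U: 523.9 (inert)
Total out = 96.48 + 1404 + 187.1 + 561.2 + 523.9 = 2773 mol/min.

2770 mol/min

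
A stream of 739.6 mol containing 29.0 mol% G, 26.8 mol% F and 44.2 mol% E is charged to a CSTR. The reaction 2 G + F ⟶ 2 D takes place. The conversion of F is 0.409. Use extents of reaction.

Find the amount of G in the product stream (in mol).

F reacted = 0.409 × 198.2 = 81.07 mol; ν_F = −1, so ξ = 81.07/1 = 81.07 mol.
Outlet amounts (n = n₀ + ν ξ):
  G: 214.5 − 2(81.07) = 52.35
  F: 198.2 − 1(81.07) = 117.1
  D: 0 + 2(81.07) = 162.1
  E: 326.9 (inert)

52.3 mol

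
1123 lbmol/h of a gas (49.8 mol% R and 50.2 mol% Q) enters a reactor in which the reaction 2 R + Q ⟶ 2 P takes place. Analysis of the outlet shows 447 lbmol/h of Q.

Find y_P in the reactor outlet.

For Q: n = n₀ − 1ξ → 447 = 563.7 − 1ξ, giving ξ = 116.7 lbmol/h.
Outlet amounts (n = n₀ + ν ξ):
  R: 559.3 − 2(116.7) = 325.8
  Q: 563.7 − 1(116.7) = 447
  P: 0 + 2(116.7) = 233.5
Total out = 1006 lbmol/h; y_P = 233.5 / 1006 = 0.232.

0.232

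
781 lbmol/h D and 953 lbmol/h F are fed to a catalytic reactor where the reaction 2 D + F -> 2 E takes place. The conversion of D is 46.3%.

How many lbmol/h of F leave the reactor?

D reacted = 0.463 × 781 = 361.6 lbmol/h; ν_D = −2, so ξ = 361.6/2 = 180.8 lbmol/h.
Outlet amounts (n = n₀ + ν ξ):
  D: 781 − 2(180.8) = 419.4
  F: 953 − 1(180.8) = 772.2
  E: 0 + 2(180.8) = 361.6

772 lbmol/h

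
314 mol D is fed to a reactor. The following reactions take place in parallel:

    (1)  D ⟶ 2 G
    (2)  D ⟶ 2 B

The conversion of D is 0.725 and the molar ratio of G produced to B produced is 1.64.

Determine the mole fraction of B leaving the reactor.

0.318

Conversion of D: D consumed = 0.725 × 314 = 227.7 mol = 1ξ₁ + 1ξ₂.
Selectivity: 2ξ₁ / (2ξ₂) = 1.64 → ξ₁ = 1.64 ξ₂.
Substitute: (1·1.64 + 1) ξ₂ = 227.7 → ξ₂ = 86.23 mol, ξ₁ = 141.4 mol.
Outlet amounts (n = n₀ + Σ ν·ξ):
  D: 314 − 1(141.4) − 1(86.23) = 86.35
  G: 0 + 2(141.4) = 282.8
  B: 0 + 2(86.23) = 172.5
Total out = 541.7 mol; y_B = 172.5 / 541.7 = 0.3184.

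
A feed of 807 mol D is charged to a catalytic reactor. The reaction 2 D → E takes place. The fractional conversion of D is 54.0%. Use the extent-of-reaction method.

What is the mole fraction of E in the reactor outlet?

0.37

D reacted = 0.54 × 807 = 435.8 mol; ν_D = −2, so ξ = 435.8/2 = 217.9 mol.
Outlet amounts (n = n₀ + ν ξ):
  D: 807 − 2(217.9) = 371.2
  E: 0 + 1(217.9) = 217.9
Total out = 589.1 mol; y_E = 217.9 / 589.1 = 0.3699.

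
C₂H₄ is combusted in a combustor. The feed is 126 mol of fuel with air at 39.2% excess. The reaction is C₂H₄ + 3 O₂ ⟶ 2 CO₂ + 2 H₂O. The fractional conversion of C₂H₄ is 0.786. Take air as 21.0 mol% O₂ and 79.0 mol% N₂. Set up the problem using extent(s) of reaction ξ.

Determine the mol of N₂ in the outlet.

1980 mol

Stoichiometric O₂ = 3 × 126 = 378 mol; O₂ fed = 378 × 1.392 = 526.2 mol.
N₂ fed = 526.2 × 79/21 = 1979 mol.
Fuel reacted = 0.786 × 126 → ξ = 99.04 mol.
Outlet (n = n₀ + ν ξ):
  C₂H₄: 126 − 1(99.04) = 26.96
  O₂: 526.2 − 3(99.04) = 229.1
  N₂: 1979 (inert)
  CO₂: 0 + 2(99.04) = 198.1
  H₂O: 0 + 2(99.04) = 198.1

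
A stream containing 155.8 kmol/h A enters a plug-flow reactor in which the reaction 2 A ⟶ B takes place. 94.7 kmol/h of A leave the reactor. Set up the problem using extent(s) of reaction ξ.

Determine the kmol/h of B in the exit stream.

For A: n = n₀ − 2ξ → 94.7 = 155.8 − 2ξ, giving ξ = 30.55 kmol/h.
Outlet amounts (n = n₀ + ν ξ):
  A: 155.8 − 2(30.55) = 94.7
  B: 0 + 1(30.55) = 30.55

30.6 kmol/h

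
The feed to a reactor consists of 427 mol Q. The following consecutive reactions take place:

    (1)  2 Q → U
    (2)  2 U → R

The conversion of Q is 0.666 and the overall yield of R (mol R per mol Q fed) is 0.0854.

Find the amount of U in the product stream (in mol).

69.3 mol

Conversion of Q: Q consumed = 2ξ₁ = 0.666 × 427 → ξ₁ = 142.2 mol.
Yield of R: 1ξ₂ / 427 = 0.0854 → ξ₂ = 36.47 mol.
Outlet amounts (n = n₀ + Σ ν·ξ):
  Q: 427 − 2(142.2) = 142.6
  U: 0 + 1(142.2) − 2(36.47) = 69.26
  R: 0 + 1(36.47) = 36.47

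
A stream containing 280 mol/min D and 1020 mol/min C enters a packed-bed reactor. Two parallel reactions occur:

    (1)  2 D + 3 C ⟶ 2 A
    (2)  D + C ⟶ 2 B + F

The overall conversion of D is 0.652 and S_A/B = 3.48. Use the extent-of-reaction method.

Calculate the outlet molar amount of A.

Conversion of D: D consumed = 0.652 × 280 = 182.6 mol/min = 2ξ₁ + 1ξ₂.
Selectivity: 2ξ₁ / (2ξ₂) = 3.48 → ξ₁ = 3.48 ξ₂.
Substitute: (2·3.48 + 1) ξ₂ = 182.6 → ξ₂ = 22.93 mol/min, ξ₁ = 79.81 mol/min.
Outlet amounts (n = n₀ + Σ ν·ξ):
  D: 280 − 2(79.81) − 1(22.93) = 97.44
  C: 1020 − 3(79.81) − 1(22.93) = 757.6
  A: 0 + 2(79.81) = 159.6
  B: 0 + 2(22.93) = 45.87
  F: 0 + 1(22.93) = 22.93

160 mol/min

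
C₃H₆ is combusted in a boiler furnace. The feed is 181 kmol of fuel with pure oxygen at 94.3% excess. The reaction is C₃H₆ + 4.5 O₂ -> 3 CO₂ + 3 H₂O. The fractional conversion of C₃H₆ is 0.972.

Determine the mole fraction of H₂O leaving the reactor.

0.285

Stoichiometric O₂ = 4.5 × 181 = 814.5 kmol; O₂ fed = 814.5 × 1.943 = 1583 kmol.
Fuel reacted = 0.972 × 181 → ξ = 175.9 kmol.
Outlet (n = n₀ + ν ξ):
  C₃H₆: 181 − 1(175.9) = 5.068
  O₂: 1583 − 4.5(175.9) = 790.9
  CO₂: 0 + 3(175.9) = 527.8
  H₂O: 0 + 3(175.9) = 527.8
Total out = 1852 kmol; y_H₂O = 527.8 / 1852 = 0.2851.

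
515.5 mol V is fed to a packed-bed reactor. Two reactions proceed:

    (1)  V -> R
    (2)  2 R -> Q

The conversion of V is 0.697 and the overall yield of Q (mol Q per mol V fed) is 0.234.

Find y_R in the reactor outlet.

Conversion of V: V consumed = 1ξ₁ = 0.697 × 515.5 → ξ₁ = 359.3 mol.
Yield of Q: 1ξ₂ / 515.5 = 0.234 → ξ₂ = 120.6 mol.
Outlet amounts (n = n₀ + Σ ν·ξ):
  V: 515.5 − 1(359.3) = 156.2
  R: 0 + 1(359.3) − 2(120.6) = 118
  Q: 0 + 1(120.6) = 120.6
Total out = 394.9 mol; y_R = 118 / 394.9 = 0.299.

0.299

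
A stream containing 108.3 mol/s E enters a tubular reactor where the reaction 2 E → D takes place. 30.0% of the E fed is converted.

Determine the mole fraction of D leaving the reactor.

0.176

E reacted = 0.3 × 108.3 = 32.49 mol/s; ν_E = −2, so ξ = 32.49/2 = 16.24 mol/s.
Outlet amounts (n = n₀ + ν ξ):
  E: 108.3 − 2(16.24) = 75.81
  D: 0 + 1(16.24) = 16.24
Total out = 92.06 mol/s; y_D = 16.24 / 92.06 = 0.1765.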